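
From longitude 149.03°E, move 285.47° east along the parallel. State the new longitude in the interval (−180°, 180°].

74.50°E

Start at +149.03°; shift +285.47° → +434.50°.
+434.50° lies outside (−180°, 180°]; subtract 360° → +74.50°.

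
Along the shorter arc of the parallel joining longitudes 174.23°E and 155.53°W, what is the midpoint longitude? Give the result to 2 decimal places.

170.65°W

Signed shortest Δλ from +174.23° to -155.53° is +30.24°.
Midpoint longitude = +174.23° + (+30.24°)/2 = +174.23° + 15.12° = +189.35°.
Normalise into (−180°, 180°]: -170.65°.
(The naïve average (+174.23 + -155.53)/2 = 9.35° is on the wrong side of the globe.)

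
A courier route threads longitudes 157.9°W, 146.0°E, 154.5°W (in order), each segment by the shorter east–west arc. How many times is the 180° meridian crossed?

2

Leg 1: -157.9° → +146.0°, shortest Δλ = -56.1° (west) — crosses 180°.
Leg 2: +146.0° → -154.5°, shortest Δλ = 59.5° (east) — crosses 180°.
Total crossings: 2.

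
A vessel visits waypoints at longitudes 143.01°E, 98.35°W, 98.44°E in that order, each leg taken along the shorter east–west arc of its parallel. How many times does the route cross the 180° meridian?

Leg 1: +143.01° → -98.35°, shortest Δλ = 118.64° (east) — crosses 180°.
Leg 2: -98.35° → +98.44°, shortest Δλ = -163.21° (west) — crosses 180°.
Total crossings: 2.

2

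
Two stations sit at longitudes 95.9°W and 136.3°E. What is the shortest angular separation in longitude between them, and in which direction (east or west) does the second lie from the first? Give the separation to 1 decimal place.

127.8° west

Raw difference: 136.3 − -95.9 = 232.2°.
Normalise into (−180°, 180°]: 232.2° − 360° = -127.8°.
Negative ⇒ the second point lies to the west; separation 127.8°.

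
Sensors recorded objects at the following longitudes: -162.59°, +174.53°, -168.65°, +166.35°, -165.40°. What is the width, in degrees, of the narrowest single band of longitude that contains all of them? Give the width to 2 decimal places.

31.06°

Sort the longitudes: -168.65°, -165.40°, -162.59°, +166.35°, +174.53°.
Eastward gaps between consecutive values (wrapping around): 3.25°, 2.81°, 328.94°, 8.18°, 16.82°.
Largest gap = 328.94° ⇒ minimal covering band is its complement: 360° − 328.94° = 31.06°.
Band runs from +166.35° eastward to -162.59°, crossing the antimeridian.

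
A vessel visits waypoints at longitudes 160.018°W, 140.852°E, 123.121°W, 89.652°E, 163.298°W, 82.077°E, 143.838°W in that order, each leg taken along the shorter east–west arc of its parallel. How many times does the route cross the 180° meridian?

6

Leg 1: -160.018° → +140.852°, shortest Δλ = -59.13° (west) — crosses 180°.
Leg 2: +140.852° → -123.121°, shortest Δλ = 96.027° (east) — crosses 180°.
Leg 3: -123.121° → +89.652°, shortest Δλ = -147.227° (west) — crosses 180°.
Leg 4: +89.652° → -163.298°, shortest Δλ = 107.05° (east) — crosses 180°.
Leg 5: -163.298° → +82.077°, shortest Δλ = -114.625° (west) — crosses 180°.
Leg 6: +82.077° → -143.838°, shortest Δλ = 134.085° (east) — crosses 180°.
Total crossings: 6.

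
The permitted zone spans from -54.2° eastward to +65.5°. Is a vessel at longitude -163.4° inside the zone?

No

Band width going east from -54.2° to +65.5°: ((65.5 − -54.2) mod 360) = 119.7°.
Offset of -163.4° east of the west edge: ((-163.4 − -54.2) mod 360) = 250.8°.
250.8° > 119.7° ⇒ outside.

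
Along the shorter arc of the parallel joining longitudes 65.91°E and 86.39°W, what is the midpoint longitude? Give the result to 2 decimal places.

10.24°W

Signed shortest Δλ from +65.91° to -86.39° is -152.30°.
Midpoint longitude = +65.91° + (-152.30°)/2 = +65.91° − 76.15° = -10.24°.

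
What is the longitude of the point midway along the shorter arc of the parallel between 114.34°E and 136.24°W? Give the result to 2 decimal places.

169.05°E

Signed shortest Δλ from +114.34° to -136.24° is +109.42°.
Midpoint longitude = +114.34° + (+109.42°)/2 = +114.34° + 54.71° = +169.05°.
(The naïve average (+114.34 + -136.24)/2 = -10.95° is on the wrong side of the globe.)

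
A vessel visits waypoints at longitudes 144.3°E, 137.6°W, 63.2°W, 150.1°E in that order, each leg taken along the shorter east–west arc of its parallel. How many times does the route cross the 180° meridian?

Leg 1: +144.3° → -137.6°, shortest Δλ = 78.1° (east) — crosses 180°.
Leg 2: -137.6° → -63.2°, shortest Δλ = 74.4° (east) — does not cross 180°.
Leg 3: -63.2° → +150.1°, shortest Δλ = -146.7° (west) — crosses 180°.
Total crossings: 2.

2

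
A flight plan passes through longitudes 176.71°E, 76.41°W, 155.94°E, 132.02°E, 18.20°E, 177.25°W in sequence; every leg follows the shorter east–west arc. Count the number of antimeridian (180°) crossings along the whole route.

3

Leg 1: +176.71° → -76.41°, shortest Δλ = 106.88° (east) — crosses 180°.
Leg 2: -76.41° → +155.94°, shortest Δλ = -127.65° (west) — crosses 180°.
Leg 3: +155.94° → +132.02°, shortest Δλ = -23.92° (west) — does not cross 180°.
Leg 4: +132.02° → +18.20°, shortest Δλ = -113.82° (west) — does not cross 180°.
Leg 5: +18.20° → -177.25°, shortest Δλ = 164.55° (east) — crosses 180°.
Total crossings: 3.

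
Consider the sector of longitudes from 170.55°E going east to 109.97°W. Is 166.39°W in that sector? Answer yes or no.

Yes

Band width going east from +170.55° to -109.97°: ((-109.97 − 170.55) mod 360) = 79.48°.
Offset of -166.39° east of the west edge: ((-166.39 − 170.55) mod 360) = 23.06°.
23.06° ≤ 79.48° ⇒ inside.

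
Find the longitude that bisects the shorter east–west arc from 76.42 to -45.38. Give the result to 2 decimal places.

Signed shortest Δλ from +76.42° to -45.38° is -121.80°.
Midpoint longitude = +76.42° + (-121.80°)/2 = +76.42° − 60.90° = +15.52°.

+15.52°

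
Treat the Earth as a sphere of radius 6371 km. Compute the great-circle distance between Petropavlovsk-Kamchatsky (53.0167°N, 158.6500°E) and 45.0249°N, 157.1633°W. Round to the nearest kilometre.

Δλ = -157.1633 − 158.6500 = -315.8133°; wrapped into (−180°, 180°]: 44.1867°.
Δφ = 45.0249 − 53.0167 = -7.9918°.
a = sin²(Δφ/2) + cos φ₁ · cos φ₂ · sin²(Δλ/2) = 0.065006.
c = 2·atan2(√a, √(1−a)) = 0.51562 rad → d = 6371·c ≈ 3285.01 km.

3285 km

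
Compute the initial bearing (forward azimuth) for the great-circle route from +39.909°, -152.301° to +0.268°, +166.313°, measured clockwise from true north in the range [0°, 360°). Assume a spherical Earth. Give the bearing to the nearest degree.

Δλ = 166.313 − -152.301 = 318.614°; wrapped into (−180°, 180°]: -41.386°.
θ = atan2( sin Δλ · cos φ₂ , cos φ₁ · sin φ₂ − sin φ₁ · cos φ₂ · cos Δλ )
  = atan2(-0.66112, -0.47776) = -125.854° → normalised to [0°, 360°): 234.146°.

234°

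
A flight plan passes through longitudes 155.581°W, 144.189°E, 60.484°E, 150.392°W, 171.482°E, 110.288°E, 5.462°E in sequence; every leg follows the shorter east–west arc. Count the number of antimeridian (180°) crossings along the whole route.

Leg 1: -155.581° → +144.189°, shortest Δλ = -60.23° (west) — crosses 180°.
Leg 2: +144.189° → +60.484°, shortest Δλ = -83.705° (west) — does not cross 180°.
Leg 3: +60.484° → -150.392°, shortest Δλ = 149.124° (east) — crosses 180°.
Leg 4: -150.392° → +171.482°, shortest Δλ = -38.126° (west) — crosses 180°.
Leg 5: +171.482° → +110.288°, shortest Δλ = -61.194° (west) — does not cross 180°.
Leg 6: +110.288° → +5.462°, shortest Δλ = -104.826° (west) — does not cross 180°.
Total crossings: 3.

3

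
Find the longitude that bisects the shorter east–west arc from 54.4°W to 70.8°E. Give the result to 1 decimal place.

Signed shortest Δλ from -54.4° to +70.8° is +125.2°.
Midpoint longitude = -54.4° + (+125.2°)/2 = -54.4° + 62.6° = +8.2°.

8.2°E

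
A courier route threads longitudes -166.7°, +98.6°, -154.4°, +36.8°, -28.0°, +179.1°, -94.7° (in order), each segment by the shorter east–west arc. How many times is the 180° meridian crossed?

5

Leg 1: -166.7° → +98.6°, shortest Δλ = -94.7° (west) — crosses 180°.
Leg 2: +98.6° → -154.4°, shortest Δλ = 107.0° (east) — crosses 180°.
Leg 3: -154.4° → +36.8°, shortest Δλ = -168.8° (west) — crosses 180°.
Leg 4: +36.8° → -28.0°, shortest Δλ = -64.8° (west) — does not cross 180°.
Leg 5: -28.0° → +179.1°, shortest Δλ = -152.9° (west) — crosses 180°.
Leg 6: +179.1° → -94.7°, shortest Δλ = 86.2° (east) — crosses 180°.
Total crossings: 5.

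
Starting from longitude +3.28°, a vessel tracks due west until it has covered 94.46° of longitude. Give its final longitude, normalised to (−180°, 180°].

Start at +3.28°; shift −94.46° → -91.18°.
-91.18° already lies in (−180°, 180°].

-91.18°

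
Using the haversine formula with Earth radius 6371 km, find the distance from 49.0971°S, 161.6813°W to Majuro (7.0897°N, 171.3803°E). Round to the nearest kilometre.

6774 km

Δλ = 171.3803 − -161.6813 = 333.0616°; wrapped into (−180°, 180°]: -26.9384°.
Δφ = 7.0897 − -49.0971 = 56.1868°.
a = sin²(Δφ/2) + cos φ₁ · cos φ₂ · sin²(Δλ/2) = 0.257009.
c = 2·atan2(√a, √(1−a)) = 1.06331 rad → d = 6371·c ≈ 6774.34 km.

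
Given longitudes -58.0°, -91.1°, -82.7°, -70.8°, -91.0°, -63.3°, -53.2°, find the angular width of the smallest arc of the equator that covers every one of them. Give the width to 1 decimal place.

37.9°

Sort the longitudes: -91.1°, -91.0°, -82.7°, -70.8°, -63.3°, -58.0°, -53.2°.
Eastward gaps between consecutive values (wrapping around): 0.1°, 8.3°, 11.9°, 7.5°, 5.3°, 4.8°, 322.1°.
Largest gap = 322.1° ⇒ minimal covering band is its complement: 360° − 322.1° = 37.9°.
Band runs from -91.1° eastward to -53.2°.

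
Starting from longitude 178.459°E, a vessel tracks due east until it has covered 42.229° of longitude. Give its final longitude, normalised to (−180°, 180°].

Start at +178.459°; shift +42.229° → +220.688°.
+220.688° lies outside (−180°, 180°]; subtract 360° → -139.312°.

139.312°W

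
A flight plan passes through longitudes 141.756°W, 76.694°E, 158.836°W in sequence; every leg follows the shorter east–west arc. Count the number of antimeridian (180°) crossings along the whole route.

2

Leg 1: -141.756° → +76.694°, shortest Δλ = -141.55° (west) — crosses 180°.
Leg 2: +76.694° → -158.836°, shortest Δλ = 124.47° (east) — crosses 180°.
Total crossings: 2.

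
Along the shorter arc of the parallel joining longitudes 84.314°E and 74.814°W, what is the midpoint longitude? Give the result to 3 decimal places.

4.750°E

Signed shortest Δλ from +84.314° to -74.814° is -159.128°.
Midpoint longitude = +84.314° + (-159.128°)/2 = +84.314° − 79.564° = +4.750°.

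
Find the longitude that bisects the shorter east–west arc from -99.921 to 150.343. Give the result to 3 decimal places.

-154.789°

Signed shortest Δλ from -99.921° to +150.343° is -109.736°.
Midpoint longitude = -99.921° + (-109.736°)/2 = -99.921° − 54.868° = -154.789°.
(The naïve average (-99.921 + +150.343)/2 = 25.211° is on the wrong side of the globe.)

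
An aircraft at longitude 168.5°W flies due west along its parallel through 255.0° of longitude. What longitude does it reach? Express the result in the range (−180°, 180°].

Start at -168.5°; shift −255.0° → -423.5°.
-423.5° lies outside (−180°, 180°]; add 360° → -63.5°.

63.5°W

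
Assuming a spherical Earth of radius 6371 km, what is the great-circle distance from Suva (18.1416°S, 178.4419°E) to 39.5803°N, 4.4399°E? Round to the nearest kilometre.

17562 km

Δλ = 4.4399 − 178.4419 = -174.0020°.
Δφ = 39.5803 − -18.1416 = 57.7219°.
a = sin²(Δφ/2) + cos φ₁ · cos φ₂ · sin²(Δλ/2) = 0.963400.
c = 2·atan2(√a, √(1−a)) = 2.75660 rad → d = 6371·c ≈ 17562.27 km.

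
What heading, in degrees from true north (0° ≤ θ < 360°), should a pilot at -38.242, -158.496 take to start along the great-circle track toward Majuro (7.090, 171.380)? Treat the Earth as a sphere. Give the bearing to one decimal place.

321.6°

Δλ = 171.380 − -158.496 = 329.876°; wrapped into (−180°, 180°]: -30.124°.
θ = atan2( sin Δλ · cos φ₂ , cos φ₁ · sin φ₂ − sin φ₁ · cos φ₂ · cos Δλ )
  = atan2(-0.49804, 0.62823) = -38.406° → normalised to [0°, 360°): 321.594°.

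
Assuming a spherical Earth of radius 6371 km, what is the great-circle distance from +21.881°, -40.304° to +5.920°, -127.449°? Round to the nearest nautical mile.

Δλ = -127.449 − -40.304 = -87.145°.
Δφ = 5.920 − 21.881 = -15.961°.
a = sin²(Δφ/2) + cos φ₁ · cos φ₂ · sin²(Δλ/2) = 0.457794.
c = 2·atan2(√a, √(1−a)) = 1.48628 rad → d = 6371·c ≈ 9469.11 km ≈ 5112.91 nmi.

5113 nmi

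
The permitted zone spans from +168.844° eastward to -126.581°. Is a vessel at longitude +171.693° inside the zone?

Band width going east from +168.844° to -126.581°: ((-126.581 − 168.844) mod 360) = 64.575°.
Offset of +171.693° east of the west edge: ((171.693 − 168.844) mod 360) = 2.849°.
2.849° ≤ 64.575° ⇒ inside.

Yes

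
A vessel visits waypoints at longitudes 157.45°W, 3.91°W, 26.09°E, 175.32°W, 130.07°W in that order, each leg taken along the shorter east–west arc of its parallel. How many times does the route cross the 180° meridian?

1

Leg 1: -157.45° → -3.91°, shortest Δλ = 153.54° (east) — does not cross 180°.
Leg 2: -3.91° → +26.09°, shortest Δλ = 30.0° (east) — does not cross 180°.
Leg 3: +26.09° → -175.32°, shortest Δλ = 158.59° (east) — crosses 180°.
Leg 4: -175.32° → -130.07°, shortest Δλ = 45.25° (east) — does not cross 180°.
Total crossings: 1.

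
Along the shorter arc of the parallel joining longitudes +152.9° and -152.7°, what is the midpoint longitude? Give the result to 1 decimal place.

-179.9°

Signed shortest Δλ from +152.9° to -152.7° is +54.4°.
Midpoint longitude = +152.9° + (+54.4°)/2 = +152.9° + 27.2° = +180.1°.
Normalise into (−180°, 180°]: -179.9°.
(The naïve average (+152.9 + -152.7)/2 = 0.1° is on the wrong side of the globe.)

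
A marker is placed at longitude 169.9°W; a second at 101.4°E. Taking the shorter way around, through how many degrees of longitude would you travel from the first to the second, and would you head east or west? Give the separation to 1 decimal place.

88.7° west

Raw difference: 101.4 − -169.9 = 271.3°.
Normalise into (−180°, 180°]: 271.3° − 360° = -88.7°.
Negative ⇒ the second point lies to the west; separation 88.7°.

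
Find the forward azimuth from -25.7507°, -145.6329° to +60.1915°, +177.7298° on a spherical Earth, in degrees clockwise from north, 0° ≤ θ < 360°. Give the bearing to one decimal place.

Δλ = 177.7298 − -145.6329 = 323.3627°; wrapped into (−180°, 180°]: -36.6373°.
θ = atan2( sin Δλ · cos φ₂ , cos φ₁ · sin φ₂ − sin φ₁ · cos φ₂ · cos Δλ )
  = atan2(-0.29664, 0.95482) = -17.259° → normalised to [0°, 360°): 342.741°.

342.7°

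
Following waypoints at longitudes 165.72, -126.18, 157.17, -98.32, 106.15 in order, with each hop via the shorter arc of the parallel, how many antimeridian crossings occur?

Leg 1: +165.72° → -126.18°, shortest Δλ = 68.1° (east) — crosses 180°.
Leg 2: -126.18° → +157.17°, shortest Δλ = -76.65° (west) — crosses 180°.
Leg 3: +157.17° → -98.32°, shortest Δλ = 104.51° (east) — crosses 180°.
Leg 4: -98.32° → +106.15°, shortest Δλ = -155.53° (west) — crosses 180°.
Total crossings: 4.

4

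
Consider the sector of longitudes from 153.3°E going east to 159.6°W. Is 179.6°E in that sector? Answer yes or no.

Band width going east from +153.3° to -159.6°: ((-159.6 − 153.3) mod 360) = 47.1°.
Offset of +179.6° east of the west edge: ((179.6 − 153.3) mod 360) = 26.3°.
26.3° ≤ 47.1° ⇒ inside.

Yes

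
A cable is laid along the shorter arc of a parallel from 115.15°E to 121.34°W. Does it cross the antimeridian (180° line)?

Naïve |-121.34 − 115.15| = 236.49° > 180°, so the shorter arc goes the other way round — across 180°.
Signed shortest Δλ = ((-121.34 − 115.15 + 180) mod 360) − 180 = 123.51°.
Going east by 123.51° from +115.15° passes through 180° before reaching -121.34°.

Yes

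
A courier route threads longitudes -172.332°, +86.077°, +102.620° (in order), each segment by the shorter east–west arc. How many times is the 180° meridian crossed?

1

Leg 1: -172.332° → +86.077°, shortest Δλ = -101.591° (west) — crosses 180°.
Leg 2: +86.077° → +102.620°, shortest Δλ = 16.543° (east) — does not cross 180°.
Total crossings: 1.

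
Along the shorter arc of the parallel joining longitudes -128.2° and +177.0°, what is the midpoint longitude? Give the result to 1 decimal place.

-155.6°

Signed shortest Δλ from -128.2° to +177.0° is -54.8°.
Midpoint longitude = -128.2° + (-54.8°)/2 = -128.2° − 27.4° = -155.6°.
(The naïve average (-128.2 + +177.0)/2 = 24.4° is on the wrong side of the globe.)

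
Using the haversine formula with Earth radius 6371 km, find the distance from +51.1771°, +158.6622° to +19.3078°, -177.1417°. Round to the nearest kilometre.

4129 km

Δλ = -177.1417 − 158.6622 = -335.8039°; wrapped into (−180°, 180°]: 24.1961°.
Δφ = 19.3078 − 51.1771 = -31.8693°.
a = sin²(Δφ/2) + cos φ₁ · cos φ₂ · sin²(Δλ/2) = 0.101362.
c = 2·atan2(√a, √(1−a)) = 0.64803 rad → d = 6371·c ≈ 4128.58 km.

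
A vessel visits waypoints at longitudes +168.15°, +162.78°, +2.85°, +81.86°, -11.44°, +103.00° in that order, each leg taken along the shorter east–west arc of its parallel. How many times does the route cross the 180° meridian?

0

Leg 1: +168.15° → +162.78°, shortest Δλ = -5.37° (west) — does not cross 180°.
Leg 2: +162.78° → +2.85°, shortest Δλ = -159.93° (west) — does not cross 180°.
Leg 3: +2.85° → +81.86°, shortest Δλ = 79.01° (east) — does not cross 180°.
Leg 4: +81.86° → -11.44°, shortest Δλ = -93.3° (west) — does not cross 180°.
Leg 5: -11.44° → +103.00°, shortest Δλ = 114.44° (east) — does not cross 180°.
Total crossings: 0.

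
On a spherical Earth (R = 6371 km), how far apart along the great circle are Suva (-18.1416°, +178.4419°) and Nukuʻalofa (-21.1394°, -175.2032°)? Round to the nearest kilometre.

744 km

Δλ = -175.2032 − 178.4419 = -353.6451°; wrapped into (−180°, 180°]: 6.3549°.
Δφ = -21.1394 − -18.1416 = -2.9978°.
a = sin²(Δφ/2) + cos φ₁ · cos φ₂ · sin²(Δλ/2) = 0.003407.
c = 2·atan2(√a, √(1−a)) = 0.11681 rad → d = 6371·c ≈ 744.21 km.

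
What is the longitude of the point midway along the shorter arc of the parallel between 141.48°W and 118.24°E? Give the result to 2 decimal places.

168.38°E

Signed shortest Δλ from -141.48° to +118.24° is -100.28°.
Midpoint longitude = -141.48° + (-100.28°)/2 = -141.48° − 50.14° = -191.62°.
Normalise into (−180°, 180°]: +168.38°.
(The naïve average (-141.48 + +118.24)/2 = -11.62° is on the wrong side of the globe.)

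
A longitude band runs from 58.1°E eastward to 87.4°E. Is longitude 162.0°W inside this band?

No

Band width going east from +58.1° to +87.4°: ((87.4 − 58.1) mod 360) = 29.3°.
Offset of -162.0° east of the west edge: ((-162.0 − 58.1) mod 360) = 139.9°.
139.9° > 29.3° ⇒ outside.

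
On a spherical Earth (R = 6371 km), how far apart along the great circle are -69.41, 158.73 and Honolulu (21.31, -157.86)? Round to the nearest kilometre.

10660 km

Δλ = -157.86 − 158.73 = -316.59°; wrapped into (−180°, 180°]: 43.41°.
Δφ = 21.31 − -69.41 = 90.72°.
a = sin²(Δφ/2) + cos φ₁ · cos φ₂ · sin²(Δλ/2) = 0.551094.
c = 2·atan2(√a, √(1−a)) = 1.67316 rad → d = 6371·c ≈ 10659.73 km.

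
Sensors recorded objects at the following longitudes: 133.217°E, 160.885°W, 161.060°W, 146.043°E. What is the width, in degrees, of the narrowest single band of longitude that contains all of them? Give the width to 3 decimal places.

65.898°

Sort the longitudes: -161.060°, -160.885°, +133.217°, +146.043°.
Eastward gaps between consecutive values (wrapping around): 0.175°, 294.102°, 12.826°, 52.897°.
Largest gap = 294.102° ⇒ minimal covering band is its complement: 360° − 294.102° = 65.898°.
Band runs from +133.217° eastward to -160.885°, crossing the antimeridian.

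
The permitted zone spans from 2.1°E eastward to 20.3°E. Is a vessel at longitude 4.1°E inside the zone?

Yes

Band width going east from +2.1° to +20.3°: ((20.3 − 2.1) mod 360) = 18.2°.
Offset of +4.1° east of the west edge: ((4.1 − 2.1) mod 360) = 2.0°.
2.0° ≤ 18.2° ⇒ inside.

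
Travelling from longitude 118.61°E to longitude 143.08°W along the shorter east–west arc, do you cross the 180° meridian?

Naïve |-143.08 − 118.61| = 261.69° > 180°, so the shorter arc goes the other way round — across 180°.
Signed shortest Δλ = ((-143.08 − 118.61 + 180) mod 360) − 180 = 98.31°.
Going east by 98.31° from +118.61° passes through 180° before reaching -143.08°.

Yes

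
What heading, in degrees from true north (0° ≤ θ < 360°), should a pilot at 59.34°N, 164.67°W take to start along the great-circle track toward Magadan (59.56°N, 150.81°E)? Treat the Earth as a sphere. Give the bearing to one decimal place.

289.9°

Δλ = 150.81 − -164.67 = 315.48°; wrapped into (−180°, 180°]: -44.52°.
θ = atan2( sin Δλ · cos φ₂ , cos φ₁ · sin φ₂ − sin φ₁ · cos φ₂ · cos Δλ )
  = atan2(-0.35523, 0.12892) = -70.054° → normalised to [0°, 360°): 289.946°.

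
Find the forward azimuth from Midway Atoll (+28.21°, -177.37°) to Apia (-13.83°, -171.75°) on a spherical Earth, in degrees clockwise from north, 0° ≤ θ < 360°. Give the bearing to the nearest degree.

Δλ = -171.75 − -177.37 = 5.62°.
θ = atan2( sin Δλ · cos φ₂ , cos φ₁ · sin φ₂ − sin φ₁ · cos φ₂ · cos Δλ )
  = atan2(0.09509, -0.66744) = 171.892° → normalised to [0°, 360°): 171.892°.

172°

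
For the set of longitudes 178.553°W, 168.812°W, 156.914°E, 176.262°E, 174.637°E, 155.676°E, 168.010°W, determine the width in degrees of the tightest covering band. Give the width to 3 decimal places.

36.314°

Sort the longitudes: -178.553°, -168.812°, -168.010°, +155.676°, +156.914°, +174.637°, +176.262°.
Eastward gaps between consecutive values (wrapping around): 9.741°, 0.802°, 323.686°, 1.238°, 17.723°, 1.625°, 5.185°.
Largest gap = 323.686° ⇒ minimal covering band is its complement: 360° − 323.686° = 36.314°.
Band runs from +155.676° eastward to -168.010°, crossing the antimeridian.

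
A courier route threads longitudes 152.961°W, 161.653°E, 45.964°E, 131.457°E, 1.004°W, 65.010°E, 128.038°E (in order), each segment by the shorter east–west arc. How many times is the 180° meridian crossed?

Leg 1: -152.961° → +161.653°, shortest Δλ = -45.386° (west) — crosses 180°.
Leg 2: +161.653° → +45.964°, shortest Δλ = -115.689° (west) — does not cross 180°.
Leg 3: +45.964° → +131.457°, shortest Δλ = 85.493° (east) — does not cross 180°.
Leg 4: +131.457° → -1.004°, shortest Δλ = -132.461° (west) — does not cross 180°.
Leg 5: -1.004° → +65.010°, shortest Δλ = 66.014° (east) — does not cross 180°.
Leg 6: +65.010° → +128.038°, shortest Δλ = 63.028° (east) — does not cross 180°.
Total crossings: 1.

1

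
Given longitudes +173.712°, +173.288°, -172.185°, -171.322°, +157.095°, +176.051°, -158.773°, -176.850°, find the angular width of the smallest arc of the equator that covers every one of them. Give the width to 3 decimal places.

44.132°

Sort the longitudes: -176.850°, -172.185°, -171.322°, -158.773°, +157.095°, +173.288°, +173.712°, +176.051°.
Eastward gaps between consecutive values (wrapping around): 4.665°, 0.863°, 12.549°, 315.868°, 16.193°, 0.424°, 2.339°, 7.099°.
Largest gap = 315.868° ⇒ minimal covering band is its complement: 360° − 315.868° = 44.132°.
Band runs from +157.095° eastward to -158.773°, crossing the antimeridian.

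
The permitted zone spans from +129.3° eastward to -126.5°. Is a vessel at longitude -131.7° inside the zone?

Yes

Band width going east from +129.3° to -126.5°: ((-126.5 − 129.3) mod 360) = 104.2°.
Offset of -131.7° east of the west edge: ((-131.7 − 129.3) mod 360) = 99.0°.
99.0° ≤ 104.2° ⇒ inside.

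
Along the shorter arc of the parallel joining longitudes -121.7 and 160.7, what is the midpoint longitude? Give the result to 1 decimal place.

Signed shortest Δλ from -121.7° to +160.7° is -77.6°.
Midpoint longitude = -121.7° + (-77.6°)/2 = -121.7° − 38.8° = -160.5°.
(The naïve average (-121.7 + +160.7)/2 = 19.5° is on the wrong side of the globe.)

-160.5°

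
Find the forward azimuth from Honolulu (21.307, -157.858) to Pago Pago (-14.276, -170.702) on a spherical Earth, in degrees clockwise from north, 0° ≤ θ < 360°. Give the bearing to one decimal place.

200.6°

Δλ = -170.702 − -157.858 = -12.844°.
θ = atan2( sin Δλ · cos φ₂ , cos φ₁ · sin φ₂ − sin φ₁ · cos φ₂ · cos Δλ )
  = atan2(-0.21543, -0.57307) = -159.397° → normalised to [0°, 360°): 200.603°.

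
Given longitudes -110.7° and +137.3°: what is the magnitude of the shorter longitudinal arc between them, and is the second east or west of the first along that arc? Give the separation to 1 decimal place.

Raw difference: 137.3 − -110.7 = 248.0°.
Normalise into (−180°, 180°]: 248.0° − 360° = -112.0°.
Negative ⇒ the second point lies to the west; separation 112.0°.

112.0° west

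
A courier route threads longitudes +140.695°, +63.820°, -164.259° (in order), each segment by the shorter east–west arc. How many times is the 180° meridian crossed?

1

Leg 1: +140.695° → +63.820°, shortest Δλ = -76.875° (west) — does not cross 180°.
Leg 2: +63.820° → -164.259°, shortest Δλ = 131.921° (east) — crosses 180°.
Total crossings: 1.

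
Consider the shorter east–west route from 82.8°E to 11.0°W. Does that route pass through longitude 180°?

No

Signed shortest Δλ = ((-11.0 − 82.8 + 180) mod 360) − 180 = -93.8°.
Going west by 93.8° from +82.8° reaches -11.0° without touching 180°.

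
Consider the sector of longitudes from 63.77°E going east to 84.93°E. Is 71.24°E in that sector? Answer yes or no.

Yes

Band width going east from +63.77° to +84.93°: ((84.93 − 63.77) mod 360) = 21.16°.
Offset of +71.24° east of the west edge: ((71.24 − 63.77) mod 360) = 7.47°.
7.47° ≤ 21.16° ⇒ inside.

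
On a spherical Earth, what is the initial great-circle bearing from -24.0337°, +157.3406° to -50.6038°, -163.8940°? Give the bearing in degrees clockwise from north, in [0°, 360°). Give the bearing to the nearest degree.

142°

Δλ = -163.8940 − 157.3406 = -321.2346°; wrapped into (−180°, 180°]: 38.7654°.
θ = atan2( sin Δλ · cos φ₂ , cos φ₁ · sin φ₂ − sin φ₁ · cos φ₂ · cos Δλ )
  = atan2(0.39739, -0.50423) = 141.758° → normalised to [0°, 360°): 141.758°.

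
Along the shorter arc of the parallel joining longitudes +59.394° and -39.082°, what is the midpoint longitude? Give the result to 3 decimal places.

+10.156°

Signed shortest Δλ from +59.394° to -39.082° is -98.476°.
Midpoint longitude = +59.394° + (-98.476°)/2 = +59.394° − 49.238° = +10.156°.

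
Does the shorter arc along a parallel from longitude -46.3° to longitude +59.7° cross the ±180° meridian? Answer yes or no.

Signed shortest Δλ = ((59.7 − -46.3 + 180) mod 360) − 180 = 106.0°.
Going east by 106.0° from -46.3° reaches +59.7° without touching 180°.

No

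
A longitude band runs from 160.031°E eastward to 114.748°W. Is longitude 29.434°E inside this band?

No

Band width going east from +160.031° to -114.748°: ((-114.748 − 160.031) mod 360) = 85.221°.
Offset of +29.434° east of the west edge: ((29.434 − 160.031) mod 360) = 229.403°.
229.403° > 85.221° ⇒ outside.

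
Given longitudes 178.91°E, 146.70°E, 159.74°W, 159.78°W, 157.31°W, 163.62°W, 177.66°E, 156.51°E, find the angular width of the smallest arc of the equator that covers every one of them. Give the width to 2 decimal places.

55.99°

Sort the longitudes: -163.62°, -159.78°, -159.74°, -157.31°, +146.70°, +156.51°, +177.66°, +178.91°.
Eastward gaps between consecutive values (wrapping around): 3.84°, 0.04°, 2.43°, 304.01°, 9.81°, 21.15°, 1.25°, 17.47°.
Largest gap = 304.01° ⇒ minimal covering band is its complement: 360° − 304.01° = 55.99°.
Band runs from +146.70° eastward to -157.31°, crossing the antimeridian.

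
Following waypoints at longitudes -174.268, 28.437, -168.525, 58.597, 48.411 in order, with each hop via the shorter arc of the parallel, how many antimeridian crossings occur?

Leg 1: -174.268° → +28.437°, shortest Δλ = -157.295° (west) — crosses 180°.
Leg 2: +28.437° → -168.525°, shortest Δλ = 163.038° (east) — crosses 180°.
Leg 3: -168.525° → +58.597°, shortest Δλ = -132.878° (west) — crosses 180°.
Leg 4: +58.597° → +48.411°, shortest Δλ = -10.186° (west) — does not cross 180°.
Total crossings: 3.

3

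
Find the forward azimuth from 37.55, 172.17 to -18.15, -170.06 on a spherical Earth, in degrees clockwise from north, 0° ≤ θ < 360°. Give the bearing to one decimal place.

Δλ = -170.06 − 172.17 = -342.23°; wrapped into (−180°, 180°]: 17.77°.
θ = atan2( sin Δλ · cos φ₂ , cos φ₁ · sin φ₂ − sin φ₁ · cos φ₂ · cos Δλ )
  = atan2(0.29001, -0.79847) = 160.038° → normalised to [0°, 360°): 160.038°.

160.0°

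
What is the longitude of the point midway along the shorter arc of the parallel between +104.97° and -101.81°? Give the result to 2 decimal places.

-178.42°

Signed shortest Δλ from +104.97° to -101.81° is +153.22°.
Midpoint longitude = +104.97° + (+153.22°)/2 = +104.97° + 76.61° = +181.58°.
Normalise into (−180°, 180°]: -178.42°.
(The naïve average (+104.97 + -101.81)/2 = 1.58° is on the wrong side of the globe.)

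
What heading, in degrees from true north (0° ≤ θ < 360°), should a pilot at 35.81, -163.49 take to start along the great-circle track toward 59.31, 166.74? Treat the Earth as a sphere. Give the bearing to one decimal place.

Δλ = 166.74 − -163.49 = 330.23°; wrapped into (−180°, 180°]: -29.77°.
θ = atan2( sin Δλ · cos φ₂ , cos φ₁ · sin φ₂ − sin φ₁ · cos φ₂ · cos Δλ )
  = atan2(-0.25342, 0.43816) = -30.044° → normalised to [0°, 360°): 329.956°.

330.0°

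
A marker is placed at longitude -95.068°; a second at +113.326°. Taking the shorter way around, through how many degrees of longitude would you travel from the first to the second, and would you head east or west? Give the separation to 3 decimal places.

151.606° west

Raw difference: 113.326 − -95.068 = 208.394°.
Normalise into (−180°, 180°]: 208.394° − 360° = -151.606°.
Negative ⇒ the second point lies to the west; separation 151.606°.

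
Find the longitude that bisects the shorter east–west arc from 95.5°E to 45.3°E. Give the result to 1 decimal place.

70.4°E

Signed shortest Δλ from +95.5° to +45.3° is -50.2°.
Midpoint longitude = +95.5° + (-50.2°)/2 = +95.5° − 25.1° = +70.4°.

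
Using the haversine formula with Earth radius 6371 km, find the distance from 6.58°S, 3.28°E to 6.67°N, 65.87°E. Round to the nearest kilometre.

7098 km

Δλ = 65.87 − 3.28 = 62.59°.
Δφ = 6.67 − -6.58 = 13.25°.
a = sin²(Δφ/2) + cos φ₁ · cos φ₂ · sin²(Δλ/2) = 0.279541.
c = 2·atan2(√a, √(1−a)) = 1.11418 rad → d = 6371·c ≈ 7098.42 km.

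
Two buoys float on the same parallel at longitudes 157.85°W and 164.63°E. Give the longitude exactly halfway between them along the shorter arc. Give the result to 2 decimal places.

Signed shortest Δλ from -157.85° to +164.63° is -37.52°.
Midpoint longitude = -157.85° + (-37.52°)/2 = -157.85° − 18.76° = -176.61°.
(The naïve average (-157.85 + +164.63)/2 = 3.39° is on the wrong side of the globe.)

176.61°W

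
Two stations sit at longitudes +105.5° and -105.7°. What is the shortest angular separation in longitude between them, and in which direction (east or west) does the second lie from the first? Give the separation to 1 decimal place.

148.8° east

Raw difference: -105.7 − 105.5 = -211.2°.
Normalise into (−180°, 180°]: -211.2° + 360° = 148.8°.
Positive ⇒ the second point lies to the east; separation 148.8°.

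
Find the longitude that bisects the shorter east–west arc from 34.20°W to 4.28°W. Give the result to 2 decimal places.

19.24°W

Signed shortest Δλ from -34.20° to -4.28° is +29.92°.
Midpoint longitude = -34.20° + (+29.92°)/2 = -34.20° + 14.96° = -19.24°.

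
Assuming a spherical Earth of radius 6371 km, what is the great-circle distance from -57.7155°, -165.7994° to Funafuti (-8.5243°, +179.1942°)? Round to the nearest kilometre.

Δλ = 179.1942 − -165.7994 = 344.9936°; wrapped into (−180°, 180°]: -15.0064°.
Δφ = -8.5243 − -57.7155 = 49.1912°.
a = sin²(Δφ/2) + cos φ₁ · cos φ₂ · sin²(Δλ/2) = 0.182239.
c = 2·atan2(√a, √(1−a)) = 0.88211 rad → d = 6371·c ≈ 5619.93 km.

5620 km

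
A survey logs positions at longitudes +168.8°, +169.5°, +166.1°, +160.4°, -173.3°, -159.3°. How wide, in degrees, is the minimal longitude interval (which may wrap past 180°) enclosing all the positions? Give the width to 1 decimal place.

40.3°

Sort the longitudes: -173.3°, -159.3°, +160.4°, +166.1°, +168.8°, +169.5°.
Eastward gaps between consecutive values (wrapping around): 14.0°, 319.7°, 5.7°, 2.7°, 0.7°, 17.2°.
Largest gap = 319.7° ⇒ minimal covering band is its complement: 360° − 319.7° = 40.3°.
Band runs from +160.4° eastward to -159.3°, crossing the antimeridian.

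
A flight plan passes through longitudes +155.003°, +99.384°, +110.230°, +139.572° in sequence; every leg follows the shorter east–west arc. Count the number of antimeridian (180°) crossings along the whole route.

Leg 1: +155.003° → +99.384°, shortest Δλ = -55.619° (west) — does not cross 180°.
Leg 2: +99.384° → +110.230°, shortest Δλ = 10.846° (east) — does not cross 180°.
Leg 3: +110.230° → +139.572°, shortest Δλ = 29.342° (east) — does not cross 180°.
Total crossings: 0.

0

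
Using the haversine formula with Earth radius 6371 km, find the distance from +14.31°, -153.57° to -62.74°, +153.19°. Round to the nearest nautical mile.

5246 nmi

Δλ = 153.19 − -153.57 = 306.76°; wrapped into (−180°, 180°]: -53.24°.
Δφ = -62.74 − 14.31 = -77.05°.
a = sin²(Δφ/2) + cos φ₁ · cos φ₂ · sin²(Δλ/2) = 0.477054.
c = 2·atan2(√a, √(1−a)) = 1.52489 rad → d = 6371·c ≈ 9715.06 km ≈ 5245.71 nmi.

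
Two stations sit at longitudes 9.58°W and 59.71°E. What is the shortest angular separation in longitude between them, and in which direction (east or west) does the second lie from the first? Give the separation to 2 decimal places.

Raw difference: 59.71 − -9.58 = 69.29°.
Normalise into (−180°, 180°]: 69.29° stays 69.29°.
Positive ⇒ the second point lies to the east; separation 69.29°.

69.29° east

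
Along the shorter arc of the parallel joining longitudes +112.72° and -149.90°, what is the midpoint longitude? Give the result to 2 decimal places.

Signed shortest Δλ from +112.72° to -149.90° is +97.38°.
Midpoint longitude = +112.72° + (+97.38°)/2 = +112.72° + 48.69° = +161.41°.
(The naïve average (+112.72 + -149.90)/2 = -18.59° is on the wrong side of the globe.)

+161.41°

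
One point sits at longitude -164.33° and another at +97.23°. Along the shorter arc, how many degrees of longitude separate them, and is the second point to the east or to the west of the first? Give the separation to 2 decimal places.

Raw difference: 97.23 − -164.33 = 261.56°.
Normalise into (−180°, 180°]: 261.56° − 360° = -98.44°.
Negative ⇒ the second point lies to the west; separation 98.44°.

98.44° west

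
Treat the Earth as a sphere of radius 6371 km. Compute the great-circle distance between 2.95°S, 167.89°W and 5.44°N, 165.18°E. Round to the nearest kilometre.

3133 km

Δλ = 165.18 − -167.89 = 333.07°; wrapped into (−180°, 180°]: -26.93°.
Δφ = 5.44 − -2.95 = 8.39°.
a = sin²(Δφ/2) + cos φ₁ · cos φ₂ · sin²(Δλ/2) = 0.059255.
c = 2·atan2(√a, √(1−a)) = 0.49179 rad → d = 6371·c ≈ 3133.18 km.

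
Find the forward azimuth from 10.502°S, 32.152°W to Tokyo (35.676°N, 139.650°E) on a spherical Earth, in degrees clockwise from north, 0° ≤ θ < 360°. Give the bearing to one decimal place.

Δλ = 139.650 − -32.152 = 171.802°.
θ = atan2( sin Δλ · cos φ₂ , cos φ₁ · sin φ₂ − sin φ₁ · cos φ₂ · cos Δλ )
  = atan2(0.11583, 0.42688) = 15.182° → normalised to [0°, 360°): 15.182°.

15.2°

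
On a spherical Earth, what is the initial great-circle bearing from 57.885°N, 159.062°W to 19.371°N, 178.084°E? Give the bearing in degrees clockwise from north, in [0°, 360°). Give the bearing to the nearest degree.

Δλ = 178.084 − -159.062 = 337.146°; wrapped into (−180°, 180°]: -22.854°.
θ = atan2( sin Δλ · cos φ₂ , cos φ₁ · sin φ₂ − sin φ₁ · cos φ₂ · cos Δλ )
  = atan2(-0.36640, -0.55998) = -146.803° → normalised to [0°, 360°): 213.197°.

213°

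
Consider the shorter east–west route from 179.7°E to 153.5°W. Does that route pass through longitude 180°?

Naïve |-153.5 − 179.7| = 333.2° > 180°, so the shorter arc goes the other way round — across 180°.
Signed shortest Δλ = ((-153.5 − 179.7 + 180) mod 360) − 180 = 26.8°.
Going east by 26.8° from +179.7° passes through 180° before reaching -153.5°.

Yes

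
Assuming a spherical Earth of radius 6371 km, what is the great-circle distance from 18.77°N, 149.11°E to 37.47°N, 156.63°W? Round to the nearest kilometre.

Δλ = -156.63 − 149.11 = -305.74°; wrapped into (−180°, 180°]: 54.26°.
Δφ = 37.47 − 18.77 = 18.70°.
a = sin²(Δφ/2) + cos φ₁ · cos φ₂ · sin²(Δλ/2) = 0.182659.
c = 2·atan2(√a, √(1−a)) = 0.88320 rad → d = 6371·c ≈ 5626.86 km.

5627 km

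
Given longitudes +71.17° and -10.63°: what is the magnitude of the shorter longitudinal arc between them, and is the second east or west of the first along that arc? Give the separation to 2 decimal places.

Raw difference: -10.63 − 71.17 = -81.8°.
Normalise into (−180°, 180°]: -81.8° stays -81.8°.
Negative ⇒ the second point lies to the west; separation 81.80°.

81.80° west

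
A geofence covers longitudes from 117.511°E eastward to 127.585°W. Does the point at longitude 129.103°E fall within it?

Yes

Band width going east from +117.511° to -127.585°: ((-127.585 − 117.511) mod 360) = 114.904°.
Offset of +129.103° east of the west edge: ((129.103 − 117.511) mod 360) = 11.592°.
11.592° ≤ 114.904° ⇒ inside.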